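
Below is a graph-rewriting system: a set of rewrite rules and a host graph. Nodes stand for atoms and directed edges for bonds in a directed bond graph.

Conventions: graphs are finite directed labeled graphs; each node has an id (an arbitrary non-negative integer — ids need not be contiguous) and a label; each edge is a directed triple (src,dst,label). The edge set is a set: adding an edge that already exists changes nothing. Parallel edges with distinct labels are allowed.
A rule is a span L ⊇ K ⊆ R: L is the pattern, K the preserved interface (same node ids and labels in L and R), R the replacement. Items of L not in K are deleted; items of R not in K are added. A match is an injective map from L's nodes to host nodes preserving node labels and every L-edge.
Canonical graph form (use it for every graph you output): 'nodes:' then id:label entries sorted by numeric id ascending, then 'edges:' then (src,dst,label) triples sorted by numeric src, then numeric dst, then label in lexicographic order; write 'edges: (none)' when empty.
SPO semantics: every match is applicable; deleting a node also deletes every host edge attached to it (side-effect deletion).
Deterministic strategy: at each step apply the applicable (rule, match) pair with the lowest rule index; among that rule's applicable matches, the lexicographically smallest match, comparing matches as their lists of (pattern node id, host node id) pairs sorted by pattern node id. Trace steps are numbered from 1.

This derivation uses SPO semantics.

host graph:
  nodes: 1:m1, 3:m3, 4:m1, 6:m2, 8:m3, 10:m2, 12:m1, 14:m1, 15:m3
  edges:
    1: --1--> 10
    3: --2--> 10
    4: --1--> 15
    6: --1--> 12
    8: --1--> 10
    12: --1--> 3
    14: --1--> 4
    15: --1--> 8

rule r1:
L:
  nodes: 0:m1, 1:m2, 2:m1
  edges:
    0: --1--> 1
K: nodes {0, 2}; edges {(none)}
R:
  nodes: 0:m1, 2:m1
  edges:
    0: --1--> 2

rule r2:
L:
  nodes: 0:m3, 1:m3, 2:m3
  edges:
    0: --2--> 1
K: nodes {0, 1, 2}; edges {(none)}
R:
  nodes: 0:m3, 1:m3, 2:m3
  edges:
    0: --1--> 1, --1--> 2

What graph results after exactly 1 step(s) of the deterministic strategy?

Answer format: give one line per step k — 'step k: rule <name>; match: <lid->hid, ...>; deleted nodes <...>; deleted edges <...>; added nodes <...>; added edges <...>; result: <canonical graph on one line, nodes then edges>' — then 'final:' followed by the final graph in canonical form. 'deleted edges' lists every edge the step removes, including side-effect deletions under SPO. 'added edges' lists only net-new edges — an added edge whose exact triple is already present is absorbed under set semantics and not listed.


step 1: rule r1; match: 0->1, 1->10, 2->4; deleted nodes 10; deleted edges (1,10,1); (3,10,2); (8,10,1); added nodes (none); added edges (1,4,1); result: nodes: 1:m1, 3:m3, 4:m1, 6:m2, 8:m3, 12:m1, 14:m1, 15:m3 edges: (1,4,1); (4,15,1); (6,12,1); (12,3,1); (14,4,1); (15,8,1)
final:
nodes: 1:m1, 3:m3, 4:m1, 6:m2, 8:m3, 12:m1, 14:m1, 15:m3
edges: (1,4,1); (4,15,1); (6,12,1); (12,3,1); (14,4,1); (15,8,1)


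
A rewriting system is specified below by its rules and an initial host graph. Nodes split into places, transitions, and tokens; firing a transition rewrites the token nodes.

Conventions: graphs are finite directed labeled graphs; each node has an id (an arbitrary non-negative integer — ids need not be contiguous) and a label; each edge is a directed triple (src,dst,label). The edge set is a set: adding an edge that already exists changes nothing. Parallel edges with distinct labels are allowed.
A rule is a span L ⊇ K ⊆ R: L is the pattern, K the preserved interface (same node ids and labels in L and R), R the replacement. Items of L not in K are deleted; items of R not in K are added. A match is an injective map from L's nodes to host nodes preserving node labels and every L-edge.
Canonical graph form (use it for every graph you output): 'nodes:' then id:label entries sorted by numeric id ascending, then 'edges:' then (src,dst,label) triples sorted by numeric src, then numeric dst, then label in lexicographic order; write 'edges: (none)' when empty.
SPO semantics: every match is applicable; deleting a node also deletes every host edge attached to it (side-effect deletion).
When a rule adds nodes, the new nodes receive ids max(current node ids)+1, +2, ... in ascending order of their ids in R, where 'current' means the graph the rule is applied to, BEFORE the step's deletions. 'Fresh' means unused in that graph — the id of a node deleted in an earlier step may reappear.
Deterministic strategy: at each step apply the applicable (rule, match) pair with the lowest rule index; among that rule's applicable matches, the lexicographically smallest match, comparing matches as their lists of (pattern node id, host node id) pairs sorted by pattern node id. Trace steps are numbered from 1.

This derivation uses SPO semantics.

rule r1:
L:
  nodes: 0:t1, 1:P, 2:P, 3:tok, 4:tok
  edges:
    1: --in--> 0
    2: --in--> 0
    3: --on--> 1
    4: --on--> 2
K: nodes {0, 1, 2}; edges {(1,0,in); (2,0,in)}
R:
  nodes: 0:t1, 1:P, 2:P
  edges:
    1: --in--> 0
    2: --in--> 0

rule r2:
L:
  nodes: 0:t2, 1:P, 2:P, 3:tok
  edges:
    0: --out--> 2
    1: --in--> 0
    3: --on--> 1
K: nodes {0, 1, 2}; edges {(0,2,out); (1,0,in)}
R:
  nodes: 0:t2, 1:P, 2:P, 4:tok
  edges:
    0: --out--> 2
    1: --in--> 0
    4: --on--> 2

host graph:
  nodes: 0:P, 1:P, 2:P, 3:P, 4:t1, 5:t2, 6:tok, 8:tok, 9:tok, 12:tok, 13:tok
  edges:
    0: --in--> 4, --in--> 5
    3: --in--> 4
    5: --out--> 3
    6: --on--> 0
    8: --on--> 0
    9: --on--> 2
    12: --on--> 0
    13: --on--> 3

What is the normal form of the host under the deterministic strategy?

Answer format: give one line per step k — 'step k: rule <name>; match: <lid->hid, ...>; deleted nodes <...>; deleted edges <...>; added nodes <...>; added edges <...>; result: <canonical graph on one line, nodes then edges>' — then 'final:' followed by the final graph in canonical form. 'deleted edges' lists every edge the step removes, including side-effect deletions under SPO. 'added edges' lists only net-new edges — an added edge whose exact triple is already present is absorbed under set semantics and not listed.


step 1: rule r1; match: 0->4, 1->0, 2->3, 3->6, 4->13; deleted nodes 6, 13; deleted edges (6,0,on); (13,3,on); added nodes (none); added edges (none); result: nodes: 0:P, 1:P, 2:P, 3:P, 4:t1, 5:t2, 8:tok, 9:tok, 12:tok edges: (0,4,in); (0,5,in); (3,4,in); (5,3,out); (8,0,on); (9,2,on); (12,0,on)
step 2: rule r2; match: 0->5, 1->0, 2->3, 3->8; deleted nodes 8; deleted edges (8,0,on); added nodes 13; added edges (13,3,on); result: nodes: 0:P, 1:P, 2:P, 3:P, 4:t1, 5:t2, 9:tok, 12:tok, 13:tok edges: (0,4,in); (0,5,in); (3,4,in); (5,3,out); (9,2,on); (12,0,on); (13,3,on)
step 3: rule r1; match: 0->4, 1->0, 2->3, 3->12, 4->13; deleted nodes 12, 13; deleted edges (12,0,on); (13,3,on); added nodes (none); added edges (none); result: nodes: 0:P, 1:P, 2:P, 3:P, 4:t1, 5:t2, 9:tok edges: (0,4,in); (0,5,in); (3,4,in); (5,3,out); (9,2,on)
final:
nodes: 0:P, 1:P, 2:P, 3:P, 4:t1, 5:t2, 9:tok
edges: (0,4,in); (0,5,in); (3,4,in); (5,3,out); (9,2,on)


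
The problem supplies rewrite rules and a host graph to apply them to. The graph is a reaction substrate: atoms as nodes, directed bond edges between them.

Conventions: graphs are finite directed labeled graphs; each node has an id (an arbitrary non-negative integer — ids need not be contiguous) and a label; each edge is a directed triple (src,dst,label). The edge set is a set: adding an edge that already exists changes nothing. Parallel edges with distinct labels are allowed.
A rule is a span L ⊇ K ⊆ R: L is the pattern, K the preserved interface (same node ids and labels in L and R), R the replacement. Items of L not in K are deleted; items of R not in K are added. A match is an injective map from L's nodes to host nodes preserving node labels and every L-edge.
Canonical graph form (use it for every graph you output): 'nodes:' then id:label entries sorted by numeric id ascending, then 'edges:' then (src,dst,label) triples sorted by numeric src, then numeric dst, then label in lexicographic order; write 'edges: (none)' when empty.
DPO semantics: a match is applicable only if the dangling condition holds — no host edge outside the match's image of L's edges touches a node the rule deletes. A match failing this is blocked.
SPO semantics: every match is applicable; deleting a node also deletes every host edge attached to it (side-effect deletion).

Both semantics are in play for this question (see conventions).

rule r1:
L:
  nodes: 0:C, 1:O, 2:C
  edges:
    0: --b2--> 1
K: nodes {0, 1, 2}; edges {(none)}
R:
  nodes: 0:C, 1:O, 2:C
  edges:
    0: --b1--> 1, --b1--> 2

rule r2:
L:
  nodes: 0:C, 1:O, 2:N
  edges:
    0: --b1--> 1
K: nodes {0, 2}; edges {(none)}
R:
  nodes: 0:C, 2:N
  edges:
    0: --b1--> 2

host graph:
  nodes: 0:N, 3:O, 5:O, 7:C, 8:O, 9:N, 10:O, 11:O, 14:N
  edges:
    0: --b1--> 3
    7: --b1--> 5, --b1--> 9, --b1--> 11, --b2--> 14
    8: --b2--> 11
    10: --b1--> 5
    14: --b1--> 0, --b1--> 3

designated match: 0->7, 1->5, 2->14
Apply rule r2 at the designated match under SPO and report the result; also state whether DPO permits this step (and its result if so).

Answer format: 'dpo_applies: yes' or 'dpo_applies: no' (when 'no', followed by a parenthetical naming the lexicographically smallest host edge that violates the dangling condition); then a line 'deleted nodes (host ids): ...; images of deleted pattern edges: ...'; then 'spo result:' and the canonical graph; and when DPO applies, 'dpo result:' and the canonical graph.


dpo_applies: no
(the rule deletes node 5, which keeps host edge (10,5,b1) outside the match image — the dangling condition fails, DPO blocks; SPO proceeds and side-deletes such edges)
deleted nodes (host ids): 5; images of deleted pattern edges: (7,5,b1)
spo result:
nodes: 0:N, 3:O, 7:C, 8:O, 9:N, 10:O, 11:O, 14:N
edges: (0,3,b1); (7,9,b1); (7,11,b1); (7,14,b1); (7,14,b2); (8,11,b2); (14,0,b1); (14,3,b1)


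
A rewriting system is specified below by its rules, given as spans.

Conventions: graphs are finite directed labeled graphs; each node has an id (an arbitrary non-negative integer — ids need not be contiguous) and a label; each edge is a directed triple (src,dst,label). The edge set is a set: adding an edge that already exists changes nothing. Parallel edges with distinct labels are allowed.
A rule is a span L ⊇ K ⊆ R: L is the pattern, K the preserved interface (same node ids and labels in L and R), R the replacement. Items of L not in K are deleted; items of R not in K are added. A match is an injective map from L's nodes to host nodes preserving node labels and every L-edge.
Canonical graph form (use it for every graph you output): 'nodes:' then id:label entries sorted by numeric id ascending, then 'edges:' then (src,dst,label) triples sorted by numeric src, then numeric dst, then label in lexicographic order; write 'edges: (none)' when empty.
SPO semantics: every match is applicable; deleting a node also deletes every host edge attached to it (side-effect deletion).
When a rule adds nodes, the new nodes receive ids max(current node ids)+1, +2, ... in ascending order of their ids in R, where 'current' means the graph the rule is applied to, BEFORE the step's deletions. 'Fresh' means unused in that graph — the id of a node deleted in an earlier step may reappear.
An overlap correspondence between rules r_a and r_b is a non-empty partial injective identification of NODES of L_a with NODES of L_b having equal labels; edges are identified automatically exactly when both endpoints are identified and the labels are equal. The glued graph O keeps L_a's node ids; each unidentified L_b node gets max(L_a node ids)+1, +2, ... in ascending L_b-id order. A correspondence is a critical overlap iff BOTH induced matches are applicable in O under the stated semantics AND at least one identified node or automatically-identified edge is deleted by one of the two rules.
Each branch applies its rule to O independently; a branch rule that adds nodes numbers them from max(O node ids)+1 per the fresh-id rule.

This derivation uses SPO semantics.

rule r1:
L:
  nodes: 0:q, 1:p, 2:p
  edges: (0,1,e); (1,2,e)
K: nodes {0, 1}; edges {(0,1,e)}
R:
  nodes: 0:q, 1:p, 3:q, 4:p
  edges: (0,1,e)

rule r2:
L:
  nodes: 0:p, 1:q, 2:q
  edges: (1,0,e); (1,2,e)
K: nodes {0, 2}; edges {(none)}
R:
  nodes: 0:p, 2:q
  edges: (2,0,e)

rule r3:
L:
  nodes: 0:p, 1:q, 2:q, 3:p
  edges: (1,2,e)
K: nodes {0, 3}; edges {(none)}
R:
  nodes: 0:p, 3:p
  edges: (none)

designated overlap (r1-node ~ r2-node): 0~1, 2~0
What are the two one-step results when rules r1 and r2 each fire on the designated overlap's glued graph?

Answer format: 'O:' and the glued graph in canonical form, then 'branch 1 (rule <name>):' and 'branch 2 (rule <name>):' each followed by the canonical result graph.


O:
nodes: 0:q, 1:p, 2:p, 3:q
edges: (0,1,e); (0,2,e); (0,3,e); (1,2,e)
branch 1 (rule r1):
nodes: 0:q, 1:p, 3:q, 4:q, 5:p
edges: (0,1,e); (0,3,e)
branch 2 (rule r2):
nodes: 1:p, 2:p, 3:q
edges: (1,2,e); (3,2,e)


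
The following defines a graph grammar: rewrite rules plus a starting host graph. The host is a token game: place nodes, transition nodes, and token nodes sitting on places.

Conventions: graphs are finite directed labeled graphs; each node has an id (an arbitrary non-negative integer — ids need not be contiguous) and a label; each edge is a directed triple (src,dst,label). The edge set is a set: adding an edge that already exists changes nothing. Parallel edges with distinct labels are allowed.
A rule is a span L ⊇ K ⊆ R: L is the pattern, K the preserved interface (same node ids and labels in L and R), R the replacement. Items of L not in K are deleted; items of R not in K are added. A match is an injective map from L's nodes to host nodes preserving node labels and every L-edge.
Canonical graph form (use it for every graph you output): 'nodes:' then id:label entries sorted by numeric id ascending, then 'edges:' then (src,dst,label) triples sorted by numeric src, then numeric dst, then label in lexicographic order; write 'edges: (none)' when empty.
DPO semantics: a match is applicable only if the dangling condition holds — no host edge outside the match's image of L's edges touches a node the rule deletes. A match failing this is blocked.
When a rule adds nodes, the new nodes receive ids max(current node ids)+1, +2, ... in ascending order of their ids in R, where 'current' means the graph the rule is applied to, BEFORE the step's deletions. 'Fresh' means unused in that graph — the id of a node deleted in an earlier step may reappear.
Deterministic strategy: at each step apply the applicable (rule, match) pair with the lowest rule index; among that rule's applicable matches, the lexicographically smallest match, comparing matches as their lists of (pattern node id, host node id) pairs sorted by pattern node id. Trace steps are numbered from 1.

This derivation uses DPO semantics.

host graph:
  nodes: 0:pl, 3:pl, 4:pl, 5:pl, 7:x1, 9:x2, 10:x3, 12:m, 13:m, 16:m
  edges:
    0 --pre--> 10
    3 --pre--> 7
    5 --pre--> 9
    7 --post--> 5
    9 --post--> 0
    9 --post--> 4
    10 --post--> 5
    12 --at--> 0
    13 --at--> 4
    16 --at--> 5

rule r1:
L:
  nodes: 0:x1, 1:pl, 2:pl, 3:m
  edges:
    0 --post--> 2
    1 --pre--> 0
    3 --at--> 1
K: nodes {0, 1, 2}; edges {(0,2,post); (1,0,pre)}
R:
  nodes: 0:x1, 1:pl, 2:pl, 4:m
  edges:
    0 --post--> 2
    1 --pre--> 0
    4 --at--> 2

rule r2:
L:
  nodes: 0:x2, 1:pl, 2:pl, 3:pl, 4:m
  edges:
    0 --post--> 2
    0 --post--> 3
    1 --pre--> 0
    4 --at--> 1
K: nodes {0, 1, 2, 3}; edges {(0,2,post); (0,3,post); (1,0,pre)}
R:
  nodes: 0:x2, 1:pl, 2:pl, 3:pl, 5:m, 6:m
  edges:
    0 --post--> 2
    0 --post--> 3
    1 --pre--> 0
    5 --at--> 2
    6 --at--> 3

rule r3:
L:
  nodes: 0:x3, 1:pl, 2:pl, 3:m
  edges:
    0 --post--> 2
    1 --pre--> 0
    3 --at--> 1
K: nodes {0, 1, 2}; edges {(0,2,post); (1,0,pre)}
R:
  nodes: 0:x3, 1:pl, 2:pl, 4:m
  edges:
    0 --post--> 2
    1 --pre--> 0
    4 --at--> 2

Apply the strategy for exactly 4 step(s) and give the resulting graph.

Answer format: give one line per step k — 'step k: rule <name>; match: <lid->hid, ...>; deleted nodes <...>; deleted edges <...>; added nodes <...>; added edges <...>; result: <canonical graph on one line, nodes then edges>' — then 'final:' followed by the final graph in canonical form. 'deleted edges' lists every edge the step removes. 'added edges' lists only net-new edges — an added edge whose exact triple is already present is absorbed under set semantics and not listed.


step 1: rule r2; match: 0->9, 1->5, 2->0, 3->4, 4->16; deleted nodes 16; deleted edges (16,5,at); added nodes 17, 18; added edges (17,0,at); (18,4,at); result: nodes: 0:pl, 3:pl, 4:pl, 5:pl, 7:x1, 9:x2, 10:x3, 12:m, 13:m, 17:m, 18:m edges: (0,10,pre); (3,7,pre); (5,9,pre); (7,5,post); (9,0,post); (9,4,post); (10,5,post); (12,0,at); (13,4,at); (17,0,at); (18,4,at)
step 2: rule r3; match: 0->10, 1->0, 2->5, 3->12; deleted nodes 12; deleted edges (12,0,at); added nodes 19; added edges (19,5,at); result: nodes: 0:pl, 3:pl, 4:pl, 5:pl, 7:x1, 9:x2, 10:x3, 13:m, 17:m, 18:m, 19:m edges: (0,10,pre); (3,7,pre); (5,9,pre); (7,5,post); (9,0,post); (9,4,post); (10,5,post); (13,4,at); (17,0,at); (18,4,at); (19,5,at)
step 3: rule r2; match: 0->9, 1->5, 2->0, 3->4, 4->19; deleted nodes 19; deleted edges (19,5,at); added nodes 20, 21; added edges (20,0,at); (21,4,at); result: nodes: 0:pl, 3:pl, 4:pl, 5:pl, 7:x1, 9:x2, 10:x3, 13:m, 17:m, 18:m, 20:m, 21:m edges: (0,10,pre); (3,7,pre); (5,9,pre); (7,5,post); (9,0,post); (9,4,post); (10,5,post); (13,4,at); (17,0,at); (18,4,at); (20,0,at); (21,4,at)
step 4: rule r3; match: 0->10, 1->0, 2->5, 3->17; deleted nodes 17; deleted edges (17,0,at); added nodes 22; added edges (22,5,at); result: nodes: 0:pl, 3:pl, 4:pl, 5:pl, 7:x1, 9:x2, 10:x3, 13:m, 18:m, 20:m, 21:m, 22:m edges: (0,10,pre); (3,7,pre); (5,9,pre); (7,5,post); (9,0,post); (9,4,post); (10,5,post); (13,4,at); (18,4,at); (20,0,at); (21,4,at); (22,5,at)
final:
nodes: 0:pl, 3:pl, 4:pl, 5:pl, 7:x1, 9:x2, 10:x3, 13:m, 18:m, 20:m, 21:m, 22:m
edges: (0,10,pre); (3,7,pre); (5,9,pre); (7,5,post); (9,0,post); (9,4,post); (10,5,post); (13,4,at); (18,4,at); (20,0,at); (21,4,at); (22,5,at)


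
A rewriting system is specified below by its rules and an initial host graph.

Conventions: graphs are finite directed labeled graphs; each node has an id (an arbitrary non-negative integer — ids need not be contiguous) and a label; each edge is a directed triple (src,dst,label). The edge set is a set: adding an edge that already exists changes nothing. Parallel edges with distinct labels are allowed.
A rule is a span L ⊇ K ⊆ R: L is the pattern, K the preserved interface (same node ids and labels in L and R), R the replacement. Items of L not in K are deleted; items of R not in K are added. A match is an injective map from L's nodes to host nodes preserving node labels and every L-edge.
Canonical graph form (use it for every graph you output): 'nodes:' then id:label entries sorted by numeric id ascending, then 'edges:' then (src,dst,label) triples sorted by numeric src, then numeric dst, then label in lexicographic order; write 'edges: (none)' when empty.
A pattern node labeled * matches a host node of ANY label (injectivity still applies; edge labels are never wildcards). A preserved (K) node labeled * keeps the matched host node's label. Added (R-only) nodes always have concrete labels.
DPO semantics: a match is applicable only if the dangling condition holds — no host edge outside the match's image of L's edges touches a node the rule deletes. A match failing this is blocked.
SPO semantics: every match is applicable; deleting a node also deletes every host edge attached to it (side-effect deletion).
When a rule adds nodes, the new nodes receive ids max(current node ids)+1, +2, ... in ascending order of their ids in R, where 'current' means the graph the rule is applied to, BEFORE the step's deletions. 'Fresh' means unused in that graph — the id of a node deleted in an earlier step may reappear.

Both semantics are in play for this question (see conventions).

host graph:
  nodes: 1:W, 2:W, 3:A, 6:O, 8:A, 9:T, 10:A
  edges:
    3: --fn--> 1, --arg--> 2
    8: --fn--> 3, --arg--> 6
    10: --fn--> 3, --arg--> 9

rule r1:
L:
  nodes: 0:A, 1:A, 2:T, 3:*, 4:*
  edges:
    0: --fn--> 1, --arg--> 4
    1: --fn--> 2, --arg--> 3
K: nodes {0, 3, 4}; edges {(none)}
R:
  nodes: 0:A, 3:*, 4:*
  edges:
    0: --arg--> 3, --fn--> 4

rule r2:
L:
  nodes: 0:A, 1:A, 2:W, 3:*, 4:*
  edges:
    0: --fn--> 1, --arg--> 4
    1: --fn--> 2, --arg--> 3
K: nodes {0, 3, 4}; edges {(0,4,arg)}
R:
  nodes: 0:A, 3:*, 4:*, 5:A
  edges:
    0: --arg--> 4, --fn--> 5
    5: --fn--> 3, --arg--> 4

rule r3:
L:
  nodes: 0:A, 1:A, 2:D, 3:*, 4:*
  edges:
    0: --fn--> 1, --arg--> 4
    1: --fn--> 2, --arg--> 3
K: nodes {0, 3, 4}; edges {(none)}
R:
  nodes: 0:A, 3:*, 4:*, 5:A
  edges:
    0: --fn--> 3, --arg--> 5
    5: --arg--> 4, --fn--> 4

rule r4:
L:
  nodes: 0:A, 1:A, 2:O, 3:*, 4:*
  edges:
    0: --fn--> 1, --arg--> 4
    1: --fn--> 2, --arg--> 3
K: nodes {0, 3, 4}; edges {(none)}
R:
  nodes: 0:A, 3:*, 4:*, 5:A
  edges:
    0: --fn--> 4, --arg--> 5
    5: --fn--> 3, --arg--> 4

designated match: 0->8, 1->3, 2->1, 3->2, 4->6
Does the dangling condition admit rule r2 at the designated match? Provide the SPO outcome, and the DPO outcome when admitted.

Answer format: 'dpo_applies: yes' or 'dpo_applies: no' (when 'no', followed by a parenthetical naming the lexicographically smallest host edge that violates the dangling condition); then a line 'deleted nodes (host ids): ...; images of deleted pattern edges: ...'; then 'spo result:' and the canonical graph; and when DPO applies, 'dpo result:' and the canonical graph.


dpo_applies: no
(the rule deletes node 3, which keeps host edge (10,3,fn) outside the match image — the dangling condition fails, DPO blocks; SPO proceeds and side-deletes such edges)
deleted nodes (host ids): 1, 3; images of deleted pattern edges: (3,1,fn); (3,2,arg); (8,3,fn)
spo result:
nodes: 2:W, 6:O, 8:A, 9:T, 10:A, 11:A
edges: (8,6,arg); (8,11,fn); (10,9,arg); (11,2,fn); (11,6,arg)


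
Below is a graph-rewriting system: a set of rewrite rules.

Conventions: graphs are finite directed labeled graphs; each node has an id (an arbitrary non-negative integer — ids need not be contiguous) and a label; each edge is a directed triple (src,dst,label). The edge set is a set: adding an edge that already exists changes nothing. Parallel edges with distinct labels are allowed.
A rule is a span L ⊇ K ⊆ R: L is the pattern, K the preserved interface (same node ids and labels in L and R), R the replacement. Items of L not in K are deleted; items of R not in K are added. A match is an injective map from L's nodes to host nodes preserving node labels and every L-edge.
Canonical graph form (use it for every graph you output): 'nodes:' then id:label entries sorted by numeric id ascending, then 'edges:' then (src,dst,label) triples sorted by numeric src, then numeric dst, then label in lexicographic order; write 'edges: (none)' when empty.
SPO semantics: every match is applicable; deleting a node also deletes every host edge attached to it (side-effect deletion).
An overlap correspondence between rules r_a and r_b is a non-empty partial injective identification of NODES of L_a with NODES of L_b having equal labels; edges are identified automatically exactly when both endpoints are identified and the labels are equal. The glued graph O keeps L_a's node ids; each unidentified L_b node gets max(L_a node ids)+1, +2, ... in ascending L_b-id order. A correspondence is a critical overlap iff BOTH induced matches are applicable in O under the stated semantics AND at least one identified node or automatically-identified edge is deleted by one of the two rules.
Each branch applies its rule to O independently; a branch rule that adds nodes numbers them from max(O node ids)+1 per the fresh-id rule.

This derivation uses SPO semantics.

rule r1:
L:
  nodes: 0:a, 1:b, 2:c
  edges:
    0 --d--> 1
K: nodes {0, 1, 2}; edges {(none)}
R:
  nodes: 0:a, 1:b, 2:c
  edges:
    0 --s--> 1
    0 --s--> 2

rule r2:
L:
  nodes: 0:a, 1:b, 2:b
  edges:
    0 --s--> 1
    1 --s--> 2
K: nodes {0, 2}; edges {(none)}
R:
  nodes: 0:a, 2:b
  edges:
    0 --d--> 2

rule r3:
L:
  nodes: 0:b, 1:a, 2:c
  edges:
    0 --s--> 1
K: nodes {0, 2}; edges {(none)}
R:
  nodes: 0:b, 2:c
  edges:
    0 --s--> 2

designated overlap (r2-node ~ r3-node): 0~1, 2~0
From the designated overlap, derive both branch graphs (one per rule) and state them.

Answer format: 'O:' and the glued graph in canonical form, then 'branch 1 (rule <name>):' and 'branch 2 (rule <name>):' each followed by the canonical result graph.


O:
nodes: 0:a, 1:b, 2:b, 3:c
edges: (0,1,s); (1,2,s); (2,0,s)
branch 1 (rule r2):
nodes: 0:a, 2:b, 3:c
edges: (0,2,d); (2,0,s)
branch 2 (rule r3):
nodes: 1:b, 2:b, 3:c
edges: (1,2,s); (2,3,s)


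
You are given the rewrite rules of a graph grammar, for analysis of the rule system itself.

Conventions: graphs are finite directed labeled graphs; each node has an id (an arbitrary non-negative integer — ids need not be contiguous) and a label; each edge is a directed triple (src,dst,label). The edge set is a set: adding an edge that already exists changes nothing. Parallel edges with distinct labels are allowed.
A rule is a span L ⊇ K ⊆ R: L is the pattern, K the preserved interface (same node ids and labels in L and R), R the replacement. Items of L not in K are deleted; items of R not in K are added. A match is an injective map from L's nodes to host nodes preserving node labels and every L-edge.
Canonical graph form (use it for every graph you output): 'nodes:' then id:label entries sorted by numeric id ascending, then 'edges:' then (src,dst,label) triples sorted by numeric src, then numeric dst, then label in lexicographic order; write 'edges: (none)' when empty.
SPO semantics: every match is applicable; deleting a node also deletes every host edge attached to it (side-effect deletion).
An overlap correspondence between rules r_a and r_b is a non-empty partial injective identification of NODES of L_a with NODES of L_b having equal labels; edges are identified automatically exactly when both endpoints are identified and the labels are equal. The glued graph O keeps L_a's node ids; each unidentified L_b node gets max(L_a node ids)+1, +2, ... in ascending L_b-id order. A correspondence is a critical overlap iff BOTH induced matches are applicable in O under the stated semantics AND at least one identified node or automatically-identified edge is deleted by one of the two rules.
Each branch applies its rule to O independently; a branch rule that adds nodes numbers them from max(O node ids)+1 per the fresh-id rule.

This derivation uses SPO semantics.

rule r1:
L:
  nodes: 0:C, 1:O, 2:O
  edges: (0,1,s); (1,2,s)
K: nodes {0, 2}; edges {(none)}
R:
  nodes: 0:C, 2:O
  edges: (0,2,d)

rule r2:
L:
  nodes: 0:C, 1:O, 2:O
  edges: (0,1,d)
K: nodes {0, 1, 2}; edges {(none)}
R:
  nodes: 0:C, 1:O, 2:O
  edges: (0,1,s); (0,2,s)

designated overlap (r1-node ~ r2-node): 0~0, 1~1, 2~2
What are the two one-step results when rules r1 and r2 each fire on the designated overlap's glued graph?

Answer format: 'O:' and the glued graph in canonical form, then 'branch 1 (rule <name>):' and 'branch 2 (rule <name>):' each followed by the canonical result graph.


O:
nodes: 0:C, 1:O, 2:O
edges: (0,1,d); (0,1,s); (1,2,s)
branch 1 (rule r1):
nodes: 0:C, 2:O
edges: (0,2,d)
branch 2 (rule r2):
nodes: 0:C, 1:O, 2:O
edges: (0,1,s); (0,2,s); (1,2,s)


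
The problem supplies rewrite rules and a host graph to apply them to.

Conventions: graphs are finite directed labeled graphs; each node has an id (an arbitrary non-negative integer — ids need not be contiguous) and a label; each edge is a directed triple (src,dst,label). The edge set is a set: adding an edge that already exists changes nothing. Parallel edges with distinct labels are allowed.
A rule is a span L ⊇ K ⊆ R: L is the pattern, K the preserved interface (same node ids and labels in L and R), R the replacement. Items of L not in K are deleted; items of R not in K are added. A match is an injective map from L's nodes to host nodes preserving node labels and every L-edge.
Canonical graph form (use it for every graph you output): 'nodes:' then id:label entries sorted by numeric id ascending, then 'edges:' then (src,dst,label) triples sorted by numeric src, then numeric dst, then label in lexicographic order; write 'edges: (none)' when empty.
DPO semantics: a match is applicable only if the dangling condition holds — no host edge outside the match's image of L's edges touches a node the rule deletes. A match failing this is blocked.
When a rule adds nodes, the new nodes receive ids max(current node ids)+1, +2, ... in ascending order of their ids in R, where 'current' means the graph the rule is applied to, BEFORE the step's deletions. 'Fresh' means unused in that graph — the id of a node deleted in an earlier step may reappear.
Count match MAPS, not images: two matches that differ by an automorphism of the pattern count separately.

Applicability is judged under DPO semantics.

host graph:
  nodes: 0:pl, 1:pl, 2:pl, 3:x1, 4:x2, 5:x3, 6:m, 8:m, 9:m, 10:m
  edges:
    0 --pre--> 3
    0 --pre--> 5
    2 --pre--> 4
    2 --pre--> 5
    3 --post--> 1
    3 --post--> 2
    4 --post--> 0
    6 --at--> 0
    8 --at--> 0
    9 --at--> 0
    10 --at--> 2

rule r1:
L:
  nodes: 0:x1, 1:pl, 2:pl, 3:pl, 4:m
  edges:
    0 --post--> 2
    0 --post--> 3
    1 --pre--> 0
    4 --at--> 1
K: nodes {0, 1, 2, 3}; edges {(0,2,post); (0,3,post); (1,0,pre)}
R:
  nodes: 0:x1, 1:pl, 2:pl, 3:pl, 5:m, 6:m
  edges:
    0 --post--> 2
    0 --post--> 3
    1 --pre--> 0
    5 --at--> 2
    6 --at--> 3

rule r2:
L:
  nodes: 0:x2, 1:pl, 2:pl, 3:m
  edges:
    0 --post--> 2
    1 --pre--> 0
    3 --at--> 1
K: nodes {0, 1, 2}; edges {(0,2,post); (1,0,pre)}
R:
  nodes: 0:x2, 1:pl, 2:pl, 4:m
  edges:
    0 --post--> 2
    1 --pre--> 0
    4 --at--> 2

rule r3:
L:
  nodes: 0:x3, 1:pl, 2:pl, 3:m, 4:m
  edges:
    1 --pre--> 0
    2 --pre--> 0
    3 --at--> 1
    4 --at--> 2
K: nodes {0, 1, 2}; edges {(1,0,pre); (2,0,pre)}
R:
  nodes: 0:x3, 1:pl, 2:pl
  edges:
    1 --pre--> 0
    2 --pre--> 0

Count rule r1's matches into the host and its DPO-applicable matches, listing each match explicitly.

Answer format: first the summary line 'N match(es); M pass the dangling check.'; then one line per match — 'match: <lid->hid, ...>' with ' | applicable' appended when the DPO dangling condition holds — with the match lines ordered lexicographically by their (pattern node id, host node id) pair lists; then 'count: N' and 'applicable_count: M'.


6 match(es); 6 pass the dangling check.
match: 0->3, 1->0, 2->1, 3->2, 4->6 | applicable
match: 0->3, 1->0, 2->1, 3->2, 4->8 | applicable
match: 0->3, 1->0, 2->1, 3->2, 4->9 | applicable
match: 0->3, 1->0, 2->2, 3->1, 4->6 | applicable
match: 0->3, 1->0, 2->2, 3->1, 4->8 | applicable
match: 0->3, 1->0, 2->2, 3->1, 4->9 | applicable
count: 6
applicable_count: 6


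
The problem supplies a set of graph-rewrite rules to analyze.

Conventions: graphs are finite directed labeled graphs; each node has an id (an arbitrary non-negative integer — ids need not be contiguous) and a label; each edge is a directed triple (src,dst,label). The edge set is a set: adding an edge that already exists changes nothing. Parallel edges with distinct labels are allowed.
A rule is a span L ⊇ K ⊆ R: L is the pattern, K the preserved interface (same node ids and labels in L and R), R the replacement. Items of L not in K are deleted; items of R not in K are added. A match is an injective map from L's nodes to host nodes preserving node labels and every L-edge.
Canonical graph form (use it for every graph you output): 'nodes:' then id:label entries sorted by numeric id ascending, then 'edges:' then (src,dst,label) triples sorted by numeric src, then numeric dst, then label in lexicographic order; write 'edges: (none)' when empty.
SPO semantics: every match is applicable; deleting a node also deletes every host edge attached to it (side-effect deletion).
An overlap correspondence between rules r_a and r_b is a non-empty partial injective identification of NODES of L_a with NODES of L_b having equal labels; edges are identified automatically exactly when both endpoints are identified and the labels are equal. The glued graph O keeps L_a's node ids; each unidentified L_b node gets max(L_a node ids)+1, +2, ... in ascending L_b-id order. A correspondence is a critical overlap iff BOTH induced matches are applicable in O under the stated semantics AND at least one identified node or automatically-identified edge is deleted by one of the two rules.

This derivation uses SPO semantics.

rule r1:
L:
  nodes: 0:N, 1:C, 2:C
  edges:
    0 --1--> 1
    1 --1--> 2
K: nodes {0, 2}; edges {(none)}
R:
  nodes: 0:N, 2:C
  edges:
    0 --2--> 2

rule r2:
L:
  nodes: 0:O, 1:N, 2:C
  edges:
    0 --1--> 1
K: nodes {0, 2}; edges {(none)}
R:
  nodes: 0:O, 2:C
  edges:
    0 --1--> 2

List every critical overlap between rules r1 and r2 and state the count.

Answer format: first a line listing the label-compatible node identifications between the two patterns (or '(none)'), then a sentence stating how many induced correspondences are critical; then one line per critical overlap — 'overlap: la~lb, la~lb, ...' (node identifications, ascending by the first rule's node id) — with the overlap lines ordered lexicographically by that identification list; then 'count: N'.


label-compatible node identifications between L(r1) and L(r2): 0~1, 1~2, 2~2
4 of the induced correspondences are critical overlaps of r1 and r2.
overlap: 0~1
overlap: 0~1, 1~2
overlap: 0~1, 2~2
overlap: 1~2
count: 4


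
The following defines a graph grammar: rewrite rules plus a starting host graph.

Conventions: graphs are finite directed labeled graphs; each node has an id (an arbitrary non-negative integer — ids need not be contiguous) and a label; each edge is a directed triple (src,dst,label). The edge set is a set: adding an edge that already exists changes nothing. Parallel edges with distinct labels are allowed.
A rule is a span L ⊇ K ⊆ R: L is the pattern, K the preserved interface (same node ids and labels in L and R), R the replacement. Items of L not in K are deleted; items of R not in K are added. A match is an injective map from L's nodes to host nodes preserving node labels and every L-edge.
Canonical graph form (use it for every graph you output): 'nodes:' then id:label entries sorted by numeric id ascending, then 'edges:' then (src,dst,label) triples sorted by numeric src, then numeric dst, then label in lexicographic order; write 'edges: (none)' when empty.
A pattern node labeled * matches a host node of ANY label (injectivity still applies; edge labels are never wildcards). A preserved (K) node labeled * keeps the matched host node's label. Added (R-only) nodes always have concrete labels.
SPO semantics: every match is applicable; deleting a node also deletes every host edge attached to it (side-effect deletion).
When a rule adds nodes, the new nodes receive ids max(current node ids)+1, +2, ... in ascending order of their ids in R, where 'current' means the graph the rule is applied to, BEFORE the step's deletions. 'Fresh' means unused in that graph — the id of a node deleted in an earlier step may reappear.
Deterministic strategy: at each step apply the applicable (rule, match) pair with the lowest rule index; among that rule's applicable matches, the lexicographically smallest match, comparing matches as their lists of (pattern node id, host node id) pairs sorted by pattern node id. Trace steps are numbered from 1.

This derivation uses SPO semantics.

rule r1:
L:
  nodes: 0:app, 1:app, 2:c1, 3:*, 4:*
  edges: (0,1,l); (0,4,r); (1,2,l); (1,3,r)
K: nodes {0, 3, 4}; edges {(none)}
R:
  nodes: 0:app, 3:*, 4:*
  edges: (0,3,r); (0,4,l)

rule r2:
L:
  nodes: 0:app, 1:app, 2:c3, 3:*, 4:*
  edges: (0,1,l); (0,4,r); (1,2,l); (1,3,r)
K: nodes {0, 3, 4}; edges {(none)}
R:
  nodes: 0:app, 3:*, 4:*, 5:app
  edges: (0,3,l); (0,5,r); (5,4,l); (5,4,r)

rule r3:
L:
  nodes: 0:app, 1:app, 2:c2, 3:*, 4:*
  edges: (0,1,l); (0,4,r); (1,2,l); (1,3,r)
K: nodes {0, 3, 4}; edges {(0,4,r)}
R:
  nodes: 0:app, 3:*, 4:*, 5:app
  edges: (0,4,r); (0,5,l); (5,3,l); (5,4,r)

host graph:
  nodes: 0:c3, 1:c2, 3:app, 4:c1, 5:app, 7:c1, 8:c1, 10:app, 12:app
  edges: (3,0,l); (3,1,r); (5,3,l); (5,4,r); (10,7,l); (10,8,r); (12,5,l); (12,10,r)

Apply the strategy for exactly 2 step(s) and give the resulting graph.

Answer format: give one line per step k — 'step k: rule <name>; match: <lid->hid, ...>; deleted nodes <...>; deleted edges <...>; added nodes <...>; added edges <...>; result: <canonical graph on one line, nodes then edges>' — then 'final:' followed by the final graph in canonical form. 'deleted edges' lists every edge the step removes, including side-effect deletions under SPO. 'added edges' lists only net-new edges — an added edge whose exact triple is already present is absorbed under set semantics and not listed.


step 1: rule r2; match: 0->5, 1->3, 2->0, 3->1, 4->4; deleted nodes 0, 3; deleted edges (3,0,l); (3,1,r); (5,3,l); (5,4,r); added nodes 13; added edges (5,1,l); (5,13,r); (13,4,l); (13,4,r); result: nodes: 1:c2, 4:c1, 5:app, 7:c1, 8:c1, 10:app, 12:app, 13:app edges: (5,1,l); (5,13,r); (10,7,l); (10,8,r); (12,5,l); (12,10,r); (13,4,l); (13,4,r)
step 2: rule r3; match: 0->12, 1->5, 2->1, 3->13, 4->10; deleted nodes 1, 5; deleted edges (5,1,l); (5,13,r); (12,5,l); added nodes 14; added edges (12,14,l); (14,10,r); (14,13,l); result: nodes: 4:c1, 7:c1, 8:c1, 10:app, 12:app, 13:app, 14:app edges: (10,7,l); (10,8,r); (12,10,r); (12,14,l); (13,4,l); (13,4,r); (14,10,r); (14,13,l)
final:
nodes: 4:c1, 7:c1, 8:c1, 10:app, 12:app, 13:app, 14:app
edges: (10,7,l); (10,8,r); (12,10,r); (12,14,l); (13,4,l); (13,4,r); (14,10,r); (14,13,l)


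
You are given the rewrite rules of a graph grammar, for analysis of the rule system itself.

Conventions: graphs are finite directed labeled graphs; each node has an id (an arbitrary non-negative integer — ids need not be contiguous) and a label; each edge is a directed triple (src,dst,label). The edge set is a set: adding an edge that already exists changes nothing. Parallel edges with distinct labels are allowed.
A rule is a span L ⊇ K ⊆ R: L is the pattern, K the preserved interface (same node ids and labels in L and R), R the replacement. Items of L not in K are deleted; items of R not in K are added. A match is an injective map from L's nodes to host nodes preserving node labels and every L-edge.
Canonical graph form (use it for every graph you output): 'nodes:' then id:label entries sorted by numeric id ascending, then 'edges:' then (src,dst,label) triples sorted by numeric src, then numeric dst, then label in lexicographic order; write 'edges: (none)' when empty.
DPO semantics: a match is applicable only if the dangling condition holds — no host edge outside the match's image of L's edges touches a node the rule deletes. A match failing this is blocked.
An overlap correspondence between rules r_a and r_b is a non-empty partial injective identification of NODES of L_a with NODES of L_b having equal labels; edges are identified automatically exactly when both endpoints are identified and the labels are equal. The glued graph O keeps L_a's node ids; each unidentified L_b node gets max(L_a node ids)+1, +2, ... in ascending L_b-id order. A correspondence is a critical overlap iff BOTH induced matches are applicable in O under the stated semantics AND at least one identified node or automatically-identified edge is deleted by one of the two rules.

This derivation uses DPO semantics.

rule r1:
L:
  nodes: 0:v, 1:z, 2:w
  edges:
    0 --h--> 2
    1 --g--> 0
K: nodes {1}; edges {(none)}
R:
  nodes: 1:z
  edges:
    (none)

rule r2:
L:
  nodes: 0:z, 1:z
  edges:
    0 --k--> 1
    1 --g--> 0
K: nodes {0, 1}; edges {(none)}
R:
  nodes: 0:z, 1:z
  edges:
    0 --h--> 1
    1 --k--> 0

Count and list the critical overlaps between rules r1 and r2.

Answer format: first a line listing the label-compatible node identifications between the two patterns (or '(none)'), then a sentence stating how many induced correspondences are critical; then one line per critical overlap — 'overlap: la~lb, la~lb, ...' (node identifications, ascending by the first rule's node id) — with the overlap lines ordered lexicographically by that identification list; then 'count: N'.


label-compatible node identifications between L(r1) and L(r2): 1~0, 1~1
0 of the induced correspondences are critical overlaps of r1 and r2.
count: 0
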